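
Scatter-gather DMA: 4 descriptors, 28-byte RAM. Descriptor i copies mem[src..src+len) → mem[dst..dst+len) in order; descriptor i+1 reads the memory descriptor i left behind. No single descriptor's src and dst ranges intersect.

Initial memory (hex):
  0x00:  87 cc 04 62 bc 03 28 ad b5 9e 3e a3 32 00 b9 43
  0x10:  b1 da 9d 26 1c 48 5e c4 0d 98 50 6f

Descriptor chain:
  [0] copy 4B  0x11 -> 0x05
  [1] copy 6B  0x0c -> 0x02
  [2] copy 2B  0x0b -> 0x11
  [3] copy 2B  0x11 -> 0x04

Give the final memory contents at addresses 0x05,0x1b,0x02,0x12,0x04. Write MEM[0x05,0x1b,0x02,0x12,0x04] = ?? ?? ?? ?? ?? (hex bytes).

MEM[0x05,0x1b,0x02,0x12,0x04] = 32 6f 32 32 a3

#0 dst[0x05+4] := {0xda,0x9d,0x26,0x1c}
#1 dst[0x02+6] := {0x32,0x00,0xb9,0x43,0xb1,0xda}
#2 dst[0x11+2] := {0xa3,0x32}
#3 dst[0x04+2] := {0xa3,0x32}
query mem[0x05]=0x32, mem[0x1b]=0x6f, mem[0x02]=0x32, mem[0x12]=0x32, mem[0x04]=0xa3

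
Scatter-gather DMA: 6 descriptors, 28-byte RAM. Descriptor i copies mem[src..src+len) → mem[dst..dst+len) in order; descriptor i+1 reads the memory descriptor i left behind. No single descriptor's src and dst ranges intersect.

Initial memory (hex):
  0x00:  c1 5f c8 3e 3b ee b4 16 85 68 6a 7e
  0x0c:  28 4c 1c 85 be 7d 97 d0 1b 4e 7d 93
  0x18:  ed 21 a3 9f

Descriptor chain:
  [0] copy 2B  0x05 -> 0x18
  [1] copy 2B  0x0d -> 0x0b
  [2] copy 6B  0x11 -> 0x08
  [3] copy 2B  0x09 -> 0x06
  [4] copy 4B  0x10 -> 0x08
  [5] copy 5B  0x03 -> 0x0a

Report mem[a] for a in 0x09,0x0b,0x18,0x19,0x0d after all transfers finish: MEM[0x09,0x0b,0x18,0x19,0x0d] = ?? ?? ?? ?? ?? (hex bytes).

D0: mem[0x18..0x19] <- [ee b4]
D1: mem[0x0b..0x0c] <- [4c 1c]
D2: mem[0x08..0x0d] <- [7d 97 d0 1b 4e 7d]
D3: mem[0x06..0x07] <- [97 d0]
D4: mem[0x08..0x0b] <- [be 7d 97 d0]
D5: mem[0x0a..0x0e] <- [3e 3b ee 97 d0]
query mem[0x09]=0x7d, mem[0x0b]=0x3b, mem[0x18]=0xee, mem[0x19]=0xb4, mem[0x0d]=0x97

MEM[0x09,0x0b,0x18,0x19,0x0d] = 7d 3b ee b4 97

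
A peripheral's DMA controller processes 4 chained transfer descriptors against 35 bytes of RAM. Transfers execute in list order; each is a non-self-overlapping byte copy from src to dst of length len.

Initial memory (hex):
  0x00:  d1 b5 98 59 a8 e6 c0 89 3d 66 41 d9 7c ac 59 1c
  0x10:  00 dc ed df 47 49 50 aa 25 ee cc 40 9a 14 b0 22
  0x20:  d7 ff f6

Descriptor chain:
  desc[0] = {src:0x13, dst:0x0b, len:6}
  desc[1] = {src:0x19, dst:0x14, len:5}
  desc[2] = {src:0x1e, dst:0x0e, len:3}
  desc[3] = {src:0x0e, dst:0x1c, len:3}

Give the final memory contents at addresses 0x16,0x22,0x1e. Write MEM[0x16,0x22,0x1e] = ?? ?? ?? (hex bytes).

#0 dst[0x0b+6] := {0xdf,0x47,0x49,0x50,0xaa,0x25}
#1 dst[0x14+5] := {0xee,0xcc,0x40,0x9a,0x14}
#2 dst[0x0e+3] := {0xb0,0x22,0xd7}
#3 dst[0x1c+3] := {0xb0,0x22,0xd7}
query mem[0x16]=0x40, mem[0x22]=0xf6, mem[0x1e]=0xd7

MEM[0x16,0x22,0x1e] = 40 f6 d7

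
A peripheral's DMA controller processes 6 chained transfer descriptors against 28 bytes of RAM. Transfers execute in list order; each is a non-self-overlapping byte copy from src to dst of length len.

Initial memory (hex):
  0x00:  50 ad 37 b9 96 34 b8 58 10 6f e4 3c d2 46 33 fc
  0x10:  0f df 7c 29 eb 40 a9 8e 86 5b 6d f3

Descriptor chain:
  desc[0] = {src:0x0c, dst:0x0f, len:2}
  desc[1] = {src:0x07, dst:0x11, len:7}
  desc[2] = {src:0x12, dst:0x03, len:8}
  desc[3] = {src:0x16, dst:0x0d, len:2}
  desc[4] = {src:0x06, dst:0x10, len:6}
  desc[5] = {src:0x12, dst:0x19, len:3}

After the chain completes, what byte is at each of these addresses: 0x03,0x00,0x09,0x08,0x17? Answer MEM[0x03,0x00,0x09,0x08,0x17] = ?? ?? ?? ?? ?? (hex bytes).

D0: mem[0x0f..0x10] <- [d2 46]
D1: mem[0x11..0x17] <- [58 10 6f e4 3c d2 46]
D2: mem[0x03..0x0a] <- [10 6f e4 3c d2 46 86 5b]
D3: mem[0x0d..0x0e] <- [d2 46]
D4: mem[0x10..0x15] <- [3c d2 46 86 5b 3c]
D5: mem[0x19..0x1b] <- [46 86 5b]
query mem[0x03]=0x10, mem[0x00]=0x50, mem[0x09]=0x86, mem[0x08]=0x46, mem[0x17]=0x46

MEM[0x03,0x00,0x09,0x08,0x17] = 10 50 86 46 46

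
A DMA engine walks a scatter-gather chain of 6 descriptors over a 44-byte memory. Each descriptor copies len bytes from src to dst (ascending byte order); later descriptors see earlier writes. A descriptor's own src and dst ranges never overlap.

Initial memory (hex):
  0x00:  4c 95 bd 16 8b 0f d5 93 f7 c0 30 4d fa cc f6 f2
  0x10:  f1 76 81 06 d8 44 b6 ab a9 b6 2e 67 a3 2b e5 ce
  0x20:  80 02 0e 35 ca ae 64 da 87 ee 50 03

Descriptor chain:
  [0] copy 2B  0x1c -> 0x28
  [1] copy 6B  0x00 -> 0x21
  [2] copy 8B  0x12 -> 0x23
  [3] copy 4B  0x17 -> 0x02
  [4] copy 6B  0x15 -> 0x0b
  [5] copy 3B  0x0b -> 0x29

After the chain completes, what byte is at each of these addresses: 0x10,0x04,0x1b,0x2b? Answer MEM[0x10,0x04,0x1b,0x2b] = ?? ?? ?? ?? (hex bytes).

MEM[0x10,0x04,0x1b,0x2b] = 2e b6 67 ab

#0 dst[0x28+2] := {0xa3,0x2b}
#1 dst[0x21+6] := {0x4c,0x95,0xbd,0x16,0x8b,0x0f}
#2 dst[0x23+8] := {0x81,0x06,0xd8,0x44,0xb6,0xab,0xa9,0xb6}
#3 dst[0x02+4] := {0xab,0xa9,0xb6,0x2e}
#4 dst[0x0b+6] := {0x44,0xb6,0xab,0xa9,0xb6,0x2e}
#5 dst[0x29+3] := {0x44,0xb6,0xab}
query mem[0x10]=0x2e, mem[0x04]=0xb6, mem[0x1b]=0x67, mem[0x2b]=0xab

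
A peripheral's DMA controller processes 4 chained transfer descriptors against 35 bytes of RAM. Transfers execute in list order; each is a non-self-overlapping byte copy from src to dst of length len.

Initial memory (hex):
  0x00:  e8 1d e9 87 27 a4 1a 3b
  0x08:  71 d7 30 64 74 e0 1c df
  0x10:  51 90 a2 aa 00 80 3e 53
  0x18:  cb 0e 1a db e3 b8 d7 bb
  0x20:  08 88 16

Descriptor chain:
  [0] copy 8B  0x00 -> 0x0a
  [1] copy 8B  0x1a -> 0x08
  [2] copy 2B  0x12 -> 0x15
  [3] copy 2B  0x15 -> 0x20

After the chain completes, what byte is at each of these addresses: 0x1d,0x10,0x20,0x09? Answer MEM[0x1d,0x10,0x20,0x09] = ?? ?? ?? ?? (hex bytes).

[0] 0x00->0x0a len=8 : e8 1d e9 87 27 a4 1a 3b
[1] 0x1a->0x08 len=8 : 1a db e3 b8 d7 bb 08 88
[2] 0x12->0x15 len=2 : a2 aa
[3] 0x15->0x20 len=2 : a2 aa
query mem[0x1d]=0xb8, mem[0x10]=0x1a, mem[0x20]=0xa2, mem[0x09]=0xdb

MEM[0x1d,0x10,0x20,0x09] = b8 1a a2 db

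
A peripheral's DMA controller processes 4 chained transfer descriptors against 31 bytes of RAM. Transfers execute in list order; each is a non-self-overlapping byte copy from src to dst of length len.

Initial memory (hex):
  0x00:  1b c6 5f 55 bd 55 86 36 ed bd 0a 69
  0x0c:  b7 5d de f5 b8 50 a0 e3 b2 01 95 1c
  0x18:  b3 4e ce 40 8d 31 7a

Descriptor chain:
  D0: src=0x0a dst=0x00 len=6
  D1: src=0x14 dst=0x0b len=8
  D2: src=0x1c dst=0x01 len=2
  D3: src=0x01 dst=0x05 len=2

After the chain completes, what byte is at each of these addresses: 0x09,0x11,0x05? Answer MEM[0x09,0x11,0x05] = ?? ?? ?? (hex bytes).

MEM[0x09,0x11,0x05] = bd ce 8d

#0 dst[0x00+6] := {0x0a,0x69,0xb7,0x5d,0xde,0xf5}
#1 dst[0x0b+8] := {0xb2,0x01,0x95,0x1c,0xb3,0x4e,0xce,0x40}
#2 dst[0x01+2] := {0x8d,0x31}
#3 dst[0x05+2] := {0x8d,0x31}
query mem[0x09]=0xbd, mem[0x11]=0xce, mem[0x05]=0x8d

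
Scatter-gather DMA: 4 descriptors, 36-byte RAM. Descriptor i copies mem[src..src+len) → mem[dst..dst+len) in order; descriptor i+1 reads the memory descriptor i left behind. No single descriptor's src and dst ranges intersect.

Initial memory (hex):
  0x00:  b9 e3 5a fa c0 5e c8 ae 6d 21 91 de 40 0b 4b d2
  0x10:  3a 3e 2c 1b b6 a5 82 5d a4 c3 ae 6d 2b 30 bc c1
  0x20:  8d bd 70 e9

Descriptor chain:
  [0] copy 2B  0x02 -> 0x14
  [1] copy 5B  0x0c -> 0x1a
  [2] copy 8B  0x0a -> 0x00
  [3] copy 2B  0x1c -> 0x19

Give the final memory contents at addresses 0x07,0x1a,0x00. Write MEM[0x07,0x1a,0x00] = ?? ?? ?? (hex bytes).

D0: mem[0x14..0x15] <- [5a fa]
D1: mem[0x1a..0x1e] <- [40 0b 4b d2 3a]
D2: mem[0x00..0x07] <- [91 de 40 0b 4b d2 3a 3e]
D3: mem[0x19..0x1a] <- [4b d2]
query mem[0x07]=0x3e, mem[0x1a]=0xd2, mem[0x00]=0x91

MEM[0x07,0x1a,0x00] = 3e d2 91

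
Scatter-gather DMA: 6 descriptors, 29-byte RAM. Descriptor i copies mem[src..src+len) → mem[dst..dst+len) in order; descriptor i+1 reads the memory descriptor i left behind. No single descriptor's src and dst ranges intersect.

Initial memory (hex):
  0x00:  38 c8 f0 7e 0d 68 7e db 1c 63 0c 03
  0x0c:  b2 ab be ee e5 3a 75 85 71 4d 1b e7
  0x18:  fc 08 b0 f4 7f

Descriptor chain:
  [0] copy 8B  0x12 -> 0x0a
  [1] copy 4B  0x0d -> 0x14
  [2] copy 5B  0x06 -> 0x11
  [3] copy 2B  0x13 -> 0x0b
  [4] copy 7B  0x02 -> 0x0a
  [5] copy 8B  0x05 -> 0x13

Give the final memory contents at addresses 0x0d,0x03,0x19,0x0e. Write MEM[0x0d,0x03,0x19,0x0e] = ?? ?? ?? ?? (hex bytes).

MEM[0x0d,0x03,0x19,0x0e] = 68 7e 7e 7e

  after D0: wrote 8B at 0x0a = 7585714d1be7fc08
  after D1: wrote 4B at 0x14 = 4d1be7fc
  after D2: wrote 5B at 0x11 = 7edb1c6375
  after D3: wrote 2B at 0x0b = 1c63
  after D4: wrote 7B at 0x0a = f07e0d687edb1c
  after D5: wrote 8B at 0x13 = 687edb1c63f07e0d
query mem[0x0d]=0x68, mem[0x03]=0x7e, mem[0x19]=0x7e, mem[0x0e]=0x7e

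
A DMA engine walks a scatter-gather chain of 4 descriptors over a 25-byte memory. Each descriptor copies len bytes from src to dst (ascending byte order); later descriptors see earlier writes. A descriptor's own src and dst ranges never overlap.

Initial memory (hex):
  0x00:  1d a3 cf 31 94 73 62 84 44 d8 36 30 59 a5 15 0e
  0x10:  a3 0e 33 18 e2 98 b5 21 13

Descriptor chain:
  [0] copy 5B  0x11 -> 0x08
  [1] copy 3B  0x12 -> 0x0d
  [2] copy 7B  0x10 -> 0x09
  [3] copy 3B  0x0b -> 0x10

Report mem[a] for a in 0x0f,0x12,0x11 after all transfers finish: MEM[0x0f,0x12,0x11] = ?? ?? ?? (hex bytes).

MEM[0x0f,0x12,0x11] = b5 e2 18

  after D0: wrote 5B at 0x08 = 0e3318e298
  after D1: wrote 3B at 0x0d = 3318e2
  after D2: wrote 7B at 0x09 = a30e3318e298b5
  after D3: wrote 3B at 0x10 = 3318e2
query mem[0x0f]=0xb5, mem[0x12]=0xe2, mem[0x11]=0x18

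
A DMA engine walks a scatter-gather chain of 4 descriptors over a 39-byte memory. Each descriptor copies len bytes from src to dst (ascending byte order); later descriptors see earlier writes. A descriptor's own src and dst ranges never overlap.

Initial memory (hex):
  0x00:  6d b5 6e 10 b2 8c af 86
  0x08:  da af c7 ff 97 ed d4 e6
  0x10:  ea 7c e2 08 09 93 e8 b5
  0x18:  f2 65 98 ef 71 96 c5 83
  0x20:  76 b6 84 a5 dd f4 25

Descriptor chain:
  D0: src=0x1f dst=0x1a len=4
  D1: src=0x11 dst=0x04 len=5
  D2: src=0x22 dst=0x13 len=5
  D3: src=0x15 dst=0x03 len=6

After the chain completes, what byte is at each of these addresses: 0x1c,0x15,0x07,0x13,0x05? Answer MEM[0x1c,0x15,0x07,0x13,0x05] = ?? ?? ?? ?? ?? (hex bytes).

MEM[0x1c,0x15,0x07,0x13,0x05] = b6 dd 65 84 25

#0 dst[0x1a+4] := {0x83,0x76,0xb6,0x84}
#1 dst[0x04+5] := {0x7c,0xe2,0x08,0x09,0x93}
#2 dst[0x13+5] := {0x84,0xa5,0xdd,0xf4,0x25}
#3 dst[0x03+6] := {0xdd,0xf4,0x25,0xf2,0x65,0x83}
query mem[0x1c]=0xb6, mem[0x15]=0xdd, mem[0x07]=0x65, mem[0x13]=0x84, mem[0x05]=0x25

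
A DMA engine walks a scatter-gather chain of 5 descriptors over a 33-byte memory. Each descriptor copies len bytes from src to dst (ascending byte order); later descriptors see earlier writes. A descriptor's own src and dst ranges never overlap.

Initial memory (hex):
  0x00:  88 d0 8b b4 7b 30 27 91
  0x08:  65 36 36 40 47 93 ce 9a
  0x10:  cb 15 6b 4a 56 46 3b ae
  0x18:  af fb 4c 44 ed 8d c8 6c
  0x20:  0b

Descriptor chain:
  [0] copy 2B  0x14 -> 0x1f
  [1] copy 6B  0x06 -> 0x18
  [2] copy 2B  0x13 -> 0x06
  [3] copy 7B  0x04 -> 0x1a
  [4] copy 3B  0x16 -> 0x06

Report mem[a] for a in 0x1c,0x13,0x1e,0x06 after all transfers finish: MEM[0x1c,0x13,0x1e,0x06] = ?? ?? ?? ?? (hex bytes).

MEM[0x1c,0x13,0x1e,0x06] = 4a 4a 65 3b

#0 dst[0x1f+2] := {0x56,0x46}
#1 dst[0x18+6] := {0x27,0x91,0x65,0x36,0x36,0x40}
#2 dst[0x06+2] := {0x4a,0x56}
#3 dst[0x1a+7] := {0x7b,0x30,0x4a,0x56,0x65,0x36,0x36}
#4 dst[0x06+3] := {0x3b,0xae,0x27}
query mem[0x1c]=0x4a, mem[0x13]=0x4a, mem[0x1e]=0x65, mem[0x06]=0x3b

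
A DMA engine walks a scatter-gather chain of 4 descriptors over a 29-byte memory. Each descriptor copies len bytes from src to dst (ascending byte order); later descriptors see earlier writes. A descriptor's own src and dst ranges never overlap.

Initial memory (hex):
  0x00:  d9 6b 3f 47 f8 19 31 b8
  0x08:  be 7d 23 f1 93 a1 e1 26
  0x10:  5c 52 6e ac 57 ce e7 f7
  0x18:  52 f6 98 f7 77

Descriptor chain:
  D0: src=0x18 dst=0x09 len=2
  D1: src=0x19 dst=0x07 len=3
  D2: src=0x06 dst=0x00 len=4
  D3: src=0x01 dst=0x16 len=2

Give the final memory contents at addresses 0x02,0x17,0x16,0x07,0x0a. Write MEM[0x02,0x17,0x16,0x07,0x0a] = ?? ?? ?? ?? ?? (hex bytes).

  after D0: wrote 2B at 0x09 = 52f6
  after D1: wrote 3B at 0x07 = f698f7
  after D2: wrote 4B at 0x00 = 31f698f7
  after D3: wrote 2B at 0x16 = f698
query mem[0x02]=0x98, mem[0x17]=0x98, mem[0x16]=0xf6, mem[0x07]=0xf6, mem[0x0a]=0xf6

MEM[0x02,0x17,0x16,0x07,0x0a] = 98 98 f6 f6 f6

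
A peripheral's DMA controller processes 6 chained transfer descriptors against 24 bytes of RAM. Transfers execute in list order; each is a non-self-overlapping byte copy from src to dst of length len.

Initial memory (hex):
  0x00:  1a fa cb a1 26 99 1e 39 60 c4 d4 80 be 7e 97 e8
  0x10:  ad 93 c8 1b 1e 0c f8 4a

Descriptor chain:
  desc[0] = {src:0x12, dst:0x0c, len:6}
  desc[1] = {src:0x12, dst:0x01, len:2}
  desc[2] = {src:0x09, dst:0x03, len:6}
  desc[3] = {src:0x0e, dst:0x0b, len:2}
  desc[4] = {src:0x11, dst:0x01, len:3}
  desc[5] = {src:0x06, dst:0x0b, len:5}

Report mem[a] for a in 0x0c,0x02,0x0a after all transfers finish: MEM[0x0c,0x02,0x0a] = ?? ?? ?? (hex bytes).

MEM[0x0c,0x02,0x0a] = 1b c8 d4

#0 dst[0x0c+6] := {0xc8,0x1b,0x1e,0x0c,0xf8,0x4a}
#1 dst[0x01+2] := {0xc8,0x1b}
#2 dst[0x03+6] := {0xc4,0xd4,0x80,0xc8,0x1b,0x1e}
#3 dst[0x0b+2] := {0x1e,0x0c}
#4 dst[0x01+3] := {0x4a,0xc8,0x1b}
#5 dst[0x0b+5] := {0xc8,0x1b,0x1e,0xc4,0xd4}
query mem[0x0c]=0x1b, mem[0x02]=0xc8, mem[0x0a]=0xd4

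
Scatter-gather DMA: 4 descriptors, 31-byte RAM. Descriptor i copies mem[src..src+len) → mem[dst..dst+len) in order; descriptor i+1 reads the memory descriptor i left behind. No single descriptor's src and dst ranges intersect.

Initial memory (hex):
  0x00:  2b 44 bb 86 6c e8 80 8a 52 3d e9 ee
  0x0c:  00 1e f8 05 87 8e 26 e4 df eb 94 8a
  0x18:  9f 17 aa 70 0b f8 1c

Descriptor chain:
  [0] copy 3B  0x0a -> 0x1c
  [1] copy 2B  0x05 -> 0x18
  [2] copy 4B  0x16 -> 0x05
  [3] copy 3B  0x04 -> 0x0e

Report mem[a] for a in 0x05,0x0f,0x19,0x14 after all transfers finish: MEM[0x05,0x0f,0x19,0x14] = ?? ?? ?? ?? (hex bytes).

MEM[0x05,0x0f,0x19,0x14] = 94 94 80 df

#0 dst[0x1c+3] := {0xe9,0xee,0x00}
#1 dst[0x18+2] := {0xe8,0x80}
#2 dst[0x05+4] := {0x94,0x8a,0xe8,0x80}
#3 dst[0x0e+3] := {0x6c,0x94,0x8a}
query mem[0x05]=0x94, mem[0x0f]=0x94, mem[0x19]=0x80, mem[0x14]=0xdf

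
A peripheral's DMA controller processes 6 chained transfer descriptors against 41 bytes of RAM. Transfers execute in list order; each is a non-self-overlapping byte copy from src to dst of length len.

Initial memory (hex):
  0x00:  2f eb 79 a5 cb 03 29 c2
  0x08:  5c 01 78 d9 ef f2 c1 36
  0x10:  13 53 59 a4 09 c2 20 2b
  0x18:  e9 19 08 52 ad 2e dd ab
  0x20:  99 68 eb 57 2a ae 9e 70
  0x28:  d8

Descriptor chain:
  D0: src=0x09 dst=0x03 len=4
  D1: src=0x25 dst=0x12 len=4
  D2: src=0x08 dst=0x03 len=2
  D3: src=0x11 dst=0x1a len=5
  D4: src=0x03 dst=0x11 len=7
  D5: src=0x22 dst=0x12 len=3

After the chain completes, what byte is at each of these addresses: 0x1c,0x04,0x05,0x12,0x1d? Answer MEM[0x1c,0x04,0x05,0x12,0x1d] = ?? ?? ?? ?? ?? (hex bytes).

MEM[0x1c,0x04,0x05,0x12,0x1d] = 9e 01 d9 eb 70

D0: mem[0x03..0x06] <- [01 78 d9 ef]
D1: mem[0x12..0x15] <- [ae 9e 70 d8]
D2: mem[0x03..0x04] <- [5c 01]
D3: mem[0x1a..0x1e] <- [53 ae 9e 70 d8]
D4: mem[0x11..0x17] <- [5c 01 d9 ef c2 5c 01]
D5: mem[0x12..0x14] <- [eb 57 2a]
query mem[0x1c]=0x9e, mem[0x04]=0x01, mem[0x05]=0xd9, mem[0x12]=0xeb, mem[0x1d]=0x70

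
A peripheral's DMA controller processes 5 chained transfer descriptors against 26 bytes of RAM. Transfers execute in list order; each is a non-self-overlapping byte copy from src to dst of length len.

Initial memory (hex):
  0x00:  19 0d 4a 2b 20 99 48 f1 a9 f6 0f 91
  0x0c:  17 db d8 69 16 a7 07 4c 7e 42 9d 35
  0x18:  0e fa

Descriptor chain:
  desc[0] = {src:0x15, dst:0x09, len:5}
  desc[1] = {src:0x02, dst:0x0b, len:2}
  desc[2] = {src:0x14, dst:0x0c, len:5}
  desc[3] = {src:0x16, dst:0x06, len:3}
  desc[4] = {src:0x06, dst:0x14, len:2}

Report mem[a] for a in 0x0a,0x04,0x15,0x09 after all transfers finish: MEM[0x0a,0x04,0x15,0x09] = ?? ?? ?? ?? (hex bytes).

MEM[0x0a,0x04,0x15,0x09] = 9d 20 35 42

  after D0: wrote 5B at 0x09 = 429d350efa
  after D1: wrote 2B at 0x0b = 4a2b
  after D2: wrote 5B at 0x0c = 7e429d350e
  after D3: wrote 3B at 0x06 = 9d350e
  after D4: wrote 2B at 0x14 = 9d35
query mem[0x0a]=0x9d, mem[0x04]=0x20, mem[0x15]=0x35, mem[0x09]=0x42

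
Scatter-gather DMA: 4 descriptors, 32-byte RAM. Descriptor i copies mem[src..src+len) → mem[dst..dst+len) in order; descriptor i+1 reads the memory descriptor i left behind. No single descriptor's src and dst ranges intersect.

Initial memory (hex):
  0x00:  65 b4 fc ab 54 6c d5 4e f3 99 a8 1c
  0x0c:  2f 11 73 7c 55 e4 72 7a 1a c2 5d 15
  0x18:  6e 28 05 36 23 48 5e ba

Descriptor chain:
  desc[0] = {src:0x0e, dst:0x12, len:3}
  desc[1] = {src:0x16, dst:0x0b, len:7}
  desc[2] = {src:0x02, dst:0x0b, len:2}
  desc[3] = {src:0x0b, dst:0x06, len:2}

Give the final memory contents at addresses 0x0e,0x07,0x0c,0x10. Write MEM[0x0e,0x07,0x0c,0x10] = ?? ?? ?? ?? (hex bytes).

MEM[0x0e,0x07,0x0c,0x10] = 28 ab ab 36

  after D0: wrote 3B at 0x12 = 737c55
  after D1: wrote 7B at 0x0b = 5d156e28053623
  after D2: wrote 2B at 0x0b = fcab
  after D3: wrote 2B at 0x06 = fcab
query mem[0x0e]=0x28, mem[0x07]=0xab, mem[0x0c]=0xab, mem[0x10]=0x36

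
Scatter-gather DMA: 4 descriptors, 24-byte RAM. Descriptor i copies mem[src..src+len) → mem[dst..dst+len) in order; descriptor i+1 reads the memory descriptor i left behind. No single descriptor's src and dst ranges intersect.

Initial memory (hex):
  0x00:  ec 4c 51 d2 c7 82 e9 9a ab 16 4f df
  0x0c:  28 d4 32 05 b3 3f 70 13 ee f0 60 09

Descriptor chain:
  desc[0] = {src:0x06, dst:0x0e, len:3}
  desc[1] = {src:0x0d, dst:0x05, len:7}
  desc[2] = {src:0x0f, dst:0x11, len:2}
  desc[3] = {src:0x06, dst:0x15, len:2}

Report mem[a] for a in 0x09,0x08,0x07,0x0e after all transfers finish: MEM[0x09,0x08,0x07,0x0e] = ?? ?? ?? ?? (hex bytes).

MEM[0x09,0x08,0x07,0x0e] = 3f ab 9a e9

[0] 0x06->0x0e len=3 : e9 9a ab
[1] 0x0d->0x05 len=7 : d4 e9 9a ab 3f 70 13
[2] 0x0f->0x11 len=2 : 9a ab
[3] 0x06->0x15 len=2 : e9 9a
query mem[0x09]=0x3f, mem[0x08]=0xab, mem[0x07]=0x9a, mem[0x0e]=0xe9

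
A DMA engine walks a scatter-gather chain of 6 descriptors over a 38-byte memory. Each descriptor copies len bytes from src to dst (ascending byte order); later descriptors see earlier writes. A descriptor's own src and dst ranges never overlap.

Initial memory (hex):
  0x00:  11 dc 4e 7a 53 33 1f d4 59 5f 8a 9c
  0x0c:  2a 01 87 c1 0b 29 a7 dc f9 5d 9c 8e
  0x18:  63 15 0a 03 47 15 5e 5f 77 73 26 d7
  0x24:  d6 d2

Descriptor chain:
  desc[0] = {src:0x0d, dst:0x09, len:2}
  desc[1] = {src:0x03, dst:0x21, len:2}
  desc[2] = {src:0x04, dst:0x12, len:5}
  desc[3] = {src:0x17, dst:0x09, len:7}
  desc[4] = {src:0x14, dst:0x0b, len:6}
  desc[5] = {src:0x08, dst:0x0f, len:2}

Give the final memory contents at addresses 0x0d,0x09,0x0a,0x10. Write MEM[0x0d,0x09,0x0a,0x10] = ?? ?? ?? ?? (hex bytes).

MEM[0x0d,0x09,0x0a,0x10] = 59 8e 63 8e

[0] 0x0d->0x09 len=2 : 01 87
[1] 0x03->0x21 len=2 : 7a 53
[2] 0x04->0x12 len=5 : 53 33 1f d4 59
[3] 0x17->0x09 len=7 : 8e 63 15 0a 03 47 15
[4] 0x14->0x0b len=6 : 1f d4 59 8e 63 15
[5] 0x08->0x0f len=2 : 59 8e
query mem[0x0d]=0x59, mem[0x09]=0x8e, mem[0x0a]=0x63, mem[0x10]=0x8e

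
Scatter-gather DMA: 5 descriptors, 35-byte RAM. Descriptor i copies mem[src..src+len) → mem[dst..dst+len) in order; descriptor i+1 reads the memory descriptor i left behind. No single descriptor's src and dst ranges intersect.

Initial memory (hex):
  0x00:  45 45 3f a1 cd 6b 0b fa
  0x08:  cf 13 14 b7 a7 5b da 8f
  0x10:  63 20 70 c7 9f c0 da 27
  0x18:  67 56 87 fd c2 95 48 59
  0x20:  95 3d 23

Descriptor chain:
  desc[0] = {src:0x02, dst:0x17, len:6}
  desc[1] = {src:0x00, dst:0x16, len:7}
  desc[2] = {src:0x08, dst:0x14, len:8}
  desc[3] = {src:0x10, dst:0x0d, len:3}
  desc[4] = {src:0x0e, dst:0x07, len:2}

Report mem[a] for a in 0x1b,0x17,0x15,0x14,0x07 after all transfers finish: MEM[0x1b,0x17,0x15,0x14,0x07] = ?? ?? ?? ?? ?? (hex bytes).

#0 dst[0x17+6] := {0x3f,0xa1,0xcd,0x6b,0x0b,0xfa}
#1 dst[0x16+7] := {0x45,0x45,0x3f,0xa1,0xcd,0x6b,0x0b}
#2 dst[0x14+8] := {0xcf,0x13,0x14,0xb7,0xa7,0x5b,0xda,0x8f}
#3 dst[0x0d+3] := {0x63,0x20,0x70}
#4 dst[0x07+2] := {0x20,0x70}
query mem[0x1b]=0x8f, mem[0x17]=0xb7, mem[0x15]=0x13, mem[0x14]=0xcf, mem[0x07]=0x20

MEM[0x1b,0x17,0x15,0x14,0x07] = 8f b7 13 cf 20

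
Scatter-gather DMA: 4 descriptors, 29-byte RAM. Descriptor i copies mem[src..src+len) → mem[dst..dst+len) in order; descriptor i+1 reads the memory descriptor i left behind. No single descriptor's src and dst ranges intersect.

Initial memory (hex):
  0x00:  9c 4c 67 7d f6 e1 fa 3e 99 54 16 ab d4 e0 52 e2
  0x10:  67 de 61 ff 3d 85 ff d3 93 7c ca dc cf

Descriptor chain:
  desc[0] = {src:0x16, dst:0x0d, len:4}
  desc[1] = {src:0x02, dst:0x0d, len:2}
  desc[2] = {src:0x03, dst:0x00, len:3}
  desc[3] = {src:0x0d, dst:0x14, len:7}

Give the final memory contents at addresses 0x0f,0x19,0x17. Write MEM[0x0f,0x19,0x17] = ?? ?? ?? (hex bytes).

MEM[0x0f,0x19,0x17] = 93 61 7c

  after D0: wrote 4B at 0x0d = ffd3937c
  after D1: wrote 2B at 0x0d = 677d
  after D2: wrote 3B at 0x00 = 7df6e1
  after D3: wrote 7B at 0x14 = 677d937cde61ff
query mem[0x0f]=0x93, mem[0x19]=0x61, mem[0x17]=0x7c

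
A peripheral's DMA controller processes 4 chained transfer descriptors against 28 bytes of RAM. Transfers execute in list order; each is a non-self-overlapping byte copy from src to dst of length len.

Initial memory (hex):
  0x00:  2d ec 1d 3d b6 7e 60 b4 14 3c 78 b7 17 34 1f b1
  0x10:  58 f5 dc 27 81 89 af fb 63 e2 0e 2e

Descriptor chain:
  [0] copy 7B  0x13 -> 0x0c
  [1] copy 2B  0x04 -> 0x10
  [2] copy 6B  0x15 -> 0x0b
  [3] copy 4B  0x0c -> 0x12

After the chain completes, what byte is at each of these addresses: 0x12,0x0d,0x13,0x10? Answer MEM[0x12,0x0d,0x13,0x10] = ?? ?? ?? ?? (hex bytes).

MEM[0x12,0x0d,0x13,0x10] = af fb fb 0e

D0: mem[0x0c..0x12] <- [27 81 89 af fb 63 e2]
D1: mem[0x10..0x11] <- [b6 7e]
D2: mem[0x0b..0x10] <- [89 af fb 63 e2 0e]
D3: mem[0x12..0x15] <- [af fb 63 e2]
query mem[0x12]=0xaf, mem[0x0d]=0xfb, mem[0x13]=0xfb, mem[0x10]=0x0e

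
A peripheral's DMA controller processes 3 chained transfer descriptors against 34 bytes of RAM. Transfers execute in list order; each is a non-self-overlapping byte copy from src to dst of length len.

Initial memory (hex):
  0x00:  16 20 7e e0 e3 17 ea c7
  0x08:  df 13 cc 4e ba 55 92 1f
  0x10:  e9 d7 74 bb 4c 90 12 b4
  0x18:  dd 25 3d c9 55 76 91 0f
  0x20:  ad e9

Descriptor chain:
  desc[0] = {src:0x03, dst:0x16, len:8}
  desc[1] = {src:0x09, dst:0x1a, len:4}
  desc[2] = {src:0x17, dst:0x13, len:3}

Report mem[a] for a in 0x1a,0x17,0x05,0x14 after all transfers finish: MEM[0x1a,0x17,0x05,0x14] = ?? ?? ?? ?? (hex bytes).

D0: mem[0x16..0x1d] <- [e0 e3 17 ea c7 df 13 cc]
D1: mem[0x1a..0x1d] <- [13 cc 4e ba]
D2: mem[0x13..0x15] <- [e3 17 ea]
query mem[0x1a]=0x13, mem[0x17]=0xe3, mem[0x05]=0x17, mem[0x14]=0x17

MEM[0x1a,0x17,0x05,0x14] = 13 e3 17 17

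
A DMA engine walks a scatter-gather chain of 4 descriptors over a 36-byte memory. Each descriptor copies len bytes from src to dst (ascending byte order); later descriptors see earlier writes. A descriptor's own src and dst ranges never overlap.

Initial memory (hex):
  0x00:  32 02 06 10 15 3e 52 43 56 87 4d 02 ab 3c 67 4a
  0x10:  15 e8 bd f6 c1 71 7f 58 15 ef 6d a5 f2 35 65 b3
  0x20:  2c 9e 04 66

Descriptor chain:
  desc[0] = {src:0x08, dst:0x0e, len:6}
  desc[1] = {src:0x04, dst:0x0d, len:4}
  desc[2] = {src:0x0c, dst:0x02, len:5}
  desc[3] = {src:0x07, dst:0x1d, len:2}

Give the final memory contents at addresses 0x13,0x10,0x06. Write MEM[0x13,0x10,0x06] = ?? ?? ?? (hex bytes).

MEM[0x13,0x10,0x06] = 3c 43 43

  after D0: wrote 6B at 0x0e = 56874d02ab3c
  after D1: wrote 4B at 0x0d = 153e5243
  after D2: wrote 5B at 0x02 = ab153e5243
  after D3: wrote 2B at 0x1d = 4356
query mem[0x13]=0x3c, mem[0x10]=0x43, mem[0x06]=0x43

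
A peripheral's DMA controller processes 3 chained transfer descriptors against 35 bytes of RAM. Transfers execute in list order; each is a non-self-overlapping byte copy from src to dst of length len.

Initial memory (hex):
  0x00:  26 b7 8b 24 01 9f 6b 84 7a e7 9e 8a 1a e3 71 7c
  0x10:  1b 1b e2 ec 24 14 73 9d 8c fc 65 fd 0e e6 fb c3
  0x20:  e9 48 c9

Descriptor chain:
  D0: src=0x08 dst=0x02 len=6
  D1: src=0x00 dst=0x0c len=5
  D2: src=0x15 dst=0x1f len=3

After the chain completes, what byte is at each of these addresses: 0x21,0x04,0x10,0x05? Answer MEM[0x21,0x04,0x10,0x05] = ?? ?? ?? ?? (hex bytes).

#0 dst[0x02+6] := {0x7a,0xe7,0x9e,0x8a,0x1a,0xe3}
#1 dst[0x0c+5] := {0x26,0xb7,0x7a,0xe7,0x9e}
#2 dst[0x1f+3] := {0x14,0x73,0x9d}
query mem[0x21]=0x9d, mem[0x04]=0x9e, mem[0x10]=0x9e, mem[0x05]=0x8a

MEM[0x21,0x04,0x10,0x05] = 9d 9e 9e 8a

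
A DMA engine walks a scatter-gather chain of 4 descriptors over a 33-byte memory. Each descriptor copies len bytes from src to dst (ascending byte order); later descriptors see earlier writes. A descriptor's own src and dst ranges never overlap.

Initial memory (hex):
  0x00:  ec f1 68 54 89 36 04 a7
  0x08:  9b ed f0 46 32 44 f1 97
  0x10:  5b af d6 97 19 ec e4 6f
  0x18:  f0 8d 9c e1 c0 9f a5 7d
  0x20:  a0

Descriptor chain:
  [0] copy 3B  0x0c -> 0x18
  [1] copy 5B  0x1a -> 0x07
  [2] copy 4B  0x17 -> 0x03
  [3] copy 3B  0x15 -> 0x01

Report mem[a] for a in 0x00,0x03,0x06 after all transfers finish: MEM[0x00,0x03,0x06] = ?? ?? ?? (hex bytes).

D0: mem[0x18..0x1a] <- [32 44 f1]
D1: mem[0x07..0x0b] <- [f1 e1 c0 9f a5]
D2: mem[0x03..0x06] <- [6f 32 44 f1]
D3: mem[0x01..0x03] <- [ec e4 6f]
query mem[0x00]=0xec, mem[0x03]=0x6f, mem[0x06]=0xf1

MEM[0x00,0x03,0x06] = ec 6f f1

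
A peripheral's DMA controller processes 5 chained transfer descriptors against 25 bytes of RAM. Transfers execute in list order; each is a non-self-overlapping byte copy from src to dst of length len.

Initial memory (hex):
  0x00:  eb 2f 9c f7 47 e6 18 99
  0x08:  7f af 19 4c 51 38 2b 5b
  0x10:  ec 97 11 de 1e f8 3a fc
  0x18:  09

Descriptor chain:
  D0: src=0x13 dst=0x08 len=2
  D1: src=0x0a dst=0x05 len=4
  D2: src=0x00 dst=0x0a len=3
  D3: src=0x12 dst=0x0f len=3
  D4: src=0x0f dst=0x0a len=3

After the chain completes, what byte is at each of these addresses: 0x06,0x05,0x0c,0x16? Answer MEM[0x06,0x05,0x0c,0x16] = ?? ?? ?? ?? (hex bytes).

#0 dst[0x08+2] := {0xde,0x1e}
#1 dst[0x05+4] := {0x19,0x4c,0x51,0x38}
#2 dst[0x0a+3] := {0xeb,0x2f,0x9c}
#3 dst[0x0f+3] := {0x11,0xde,0x1e}
#4 dst[0x0a+3] := {0x11,0xde,0x1e}
query mem[0x06]=0x4c, mem[0x05]=0x19, mem[0x0c]=0x1e, mem[0x16]=0x3a

MEM[0x06,0x05,0x0c,0x16] = 4c 19 1e 3a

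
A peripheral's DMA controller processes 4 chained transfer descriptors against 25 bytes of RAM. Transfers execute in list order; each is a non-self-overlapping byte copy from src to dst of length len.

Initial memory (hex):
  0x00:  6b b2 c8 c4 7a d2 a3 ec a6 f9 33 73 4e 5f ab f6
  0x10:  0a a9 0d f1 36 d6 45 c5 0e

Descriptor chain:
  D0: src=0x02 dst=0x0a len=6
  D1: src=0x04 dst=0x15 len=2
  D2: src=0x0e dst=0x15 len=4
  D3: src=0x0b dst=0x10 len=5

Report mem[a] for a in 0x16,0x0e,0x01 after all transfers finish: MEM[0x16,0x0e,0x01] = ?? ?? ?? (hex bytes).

#0 dst[0x0a+6] := {0xc8,0xc4,0x7a,0xd2,0xa3,0xec}
#1 dst[0x15+2] := {0x7a,0xd2}
#2 dst[0x15+4] := {0xa3,0xec,0x0a,0xa9}
#3 dst[0x10+5] := {0xc4,0x7a,0xd2,0xa3,0xec}
query mem[0x16]=0xec, mem[0x0e]=0xa3, mem[0x01]=0xb2

MEM[0x16,0x0e,0x01] = ec a3 b2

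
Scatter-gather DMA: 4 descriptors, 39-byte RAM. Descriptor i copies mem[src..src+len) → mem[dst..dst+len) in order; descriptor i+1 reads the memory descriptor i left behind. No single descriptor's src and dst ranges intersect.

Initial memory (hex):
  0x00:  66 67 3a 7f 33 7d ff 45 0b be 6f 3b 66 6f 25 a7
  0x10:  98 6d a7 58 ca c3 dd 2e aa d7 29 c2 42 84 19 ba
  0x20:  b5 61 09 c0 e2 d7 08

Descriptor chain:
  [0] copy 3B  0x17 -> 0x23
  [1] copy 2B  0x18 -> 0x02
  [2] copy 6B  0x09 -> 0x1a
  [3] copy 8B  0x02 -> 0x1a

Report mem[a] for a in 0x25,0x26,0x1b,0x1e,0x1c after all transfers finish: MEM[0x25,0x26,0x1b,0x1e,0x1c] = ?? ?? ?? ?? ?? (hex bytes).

MEM[0x25,0x26,0x1b,0x1e,0x1c] = d7 08 d7 ff 33

#0 dst[0x23+3] := {0x2e,0xaa,0xd7}
#1 dst[0x02+2] := {0xaa,0xd7}
#2 dst[0x1a+6] := {0xbe,0x6f,0x3b,0x66,0x6f,0x25}
#3 dst[0x1a+8] := {0xaa,0xd7,0x33,0x7d,0xff,0x45,0x0b,0xbe}
query mem[0x25]=0xd7, mem[0x26]=0x08, mem[0x1b]=0xd7, mem[0x1e]=0xff, mem[0x1c]=0x33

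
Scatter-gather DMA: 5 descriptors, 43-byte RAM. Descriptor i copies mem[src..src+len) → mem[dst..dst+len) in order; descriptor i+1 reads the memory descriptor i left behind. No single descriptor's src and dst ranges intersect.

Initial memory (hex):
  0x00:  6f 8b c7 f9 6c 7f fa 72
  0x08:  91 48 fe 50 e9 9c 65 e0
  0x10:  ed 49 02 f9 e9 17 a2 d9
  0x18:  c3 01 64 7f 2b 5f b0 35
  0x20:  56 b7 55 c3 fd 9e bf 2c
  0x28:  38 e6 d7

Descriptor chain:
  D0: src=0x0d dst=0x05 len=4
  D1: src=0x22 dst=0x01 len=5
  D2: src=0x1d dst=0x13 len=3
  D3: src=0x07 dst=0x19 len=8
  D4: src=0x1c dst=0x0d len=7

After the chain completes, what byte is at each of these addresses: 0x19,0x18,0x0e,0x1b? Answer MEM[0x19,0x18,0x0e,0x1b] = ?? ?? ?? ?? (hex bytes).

#0 dst[0x05+4] := {0x9c,0x65,0xe0,0xed}
#1 dst[0x01+5] := {0x55,0xc3,0xfd,0x9e,0xbf}
#2 dst[0x13+3] := {0x5f,0xb0,0x35}
#3 dst[0x19+8] := {0xe0,0xed,0x48,0xfe,0x50,0xe9,0x9c,0x65}
#4 dst[0x0d+7] := {0xfe,0x50,0xe9,0x9c,0x65,0xb7,0x55}
query mem[0x19]=0xe0, mem[0x18]=0xc3, mem[0x0e]=0x50, mem[0x1b]=0x48

MEM[0x19,0x18,0x0e,0x1b] = e0 c3 50 48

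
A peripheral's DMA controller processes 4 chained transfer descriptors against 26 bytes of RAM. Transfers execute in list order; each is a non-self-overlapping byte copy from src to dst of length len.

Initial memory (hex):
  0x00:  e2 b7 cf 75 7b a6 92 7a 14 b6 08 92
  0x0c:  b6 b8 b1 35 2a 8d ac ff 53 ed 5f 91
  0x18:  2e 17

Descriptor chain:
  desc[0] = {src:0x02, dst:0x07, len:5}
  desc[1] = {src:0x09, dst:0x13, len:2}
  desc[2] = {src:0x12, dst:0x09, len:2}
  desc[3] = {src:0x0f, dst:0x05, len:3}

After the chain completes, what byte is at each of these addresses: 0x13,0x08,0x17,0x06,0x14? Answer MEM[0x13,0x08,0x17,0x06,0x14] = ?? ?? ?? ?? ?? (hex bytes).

D0: mem[0x07..0x0b] <- [cf 75 7b a6 92]
D1: mem[0x13..0x14] <- [7b a6]
D2: mem[0x09..0x0a] <- [ac 7b]
D3: mem[0x05..0x07] <- [35 2a 8d]
query mem[0x13]=0x7b, mem[0x08]=0x75, mem[0x17]=0x91, mem[0x06]=0x2a, mem[0x14]=0xa6

MEM[0x13,0x08,0x17,0x06,0x14] = 7b 75 91 2a a6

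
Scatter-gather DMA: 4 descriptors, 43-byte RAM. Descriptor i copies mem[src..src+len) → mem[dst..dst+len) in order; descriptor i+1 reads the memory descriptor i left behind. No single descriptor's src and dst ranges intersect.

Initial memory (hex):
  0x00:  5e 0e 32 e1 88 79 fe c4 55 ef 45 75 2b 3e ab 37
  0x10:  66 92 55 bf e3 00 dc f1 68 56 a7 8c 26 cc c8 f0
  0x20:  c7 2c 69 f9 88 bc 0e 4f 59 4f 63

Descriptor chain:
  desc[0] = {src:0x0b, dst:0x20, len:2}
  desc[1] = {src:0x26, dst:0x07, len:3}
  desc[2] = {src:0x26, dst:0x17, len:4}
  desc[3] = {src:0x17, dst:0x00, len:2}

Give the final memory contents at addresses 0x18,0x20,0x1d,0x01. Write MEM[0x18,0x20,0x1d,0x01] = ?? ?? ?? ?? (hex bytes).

MEM[0x18,0x20,0x1d,0x01] = 4f 75 cc 4f

[0] 0x0b->0x20 len=2 : 75 2b
[1] 0x26->0x07 len=3 : 0e 4f 59
[2] 0x26->0x17 len=4 : 0e 4f 59 4f
[3] 0x17->0x00 len=2 : 0e 4f
query mem[0x18]=0x4f, mem[0x20]=0x75, mem[0x1d]=0xcc, mem[0x01]=0x4f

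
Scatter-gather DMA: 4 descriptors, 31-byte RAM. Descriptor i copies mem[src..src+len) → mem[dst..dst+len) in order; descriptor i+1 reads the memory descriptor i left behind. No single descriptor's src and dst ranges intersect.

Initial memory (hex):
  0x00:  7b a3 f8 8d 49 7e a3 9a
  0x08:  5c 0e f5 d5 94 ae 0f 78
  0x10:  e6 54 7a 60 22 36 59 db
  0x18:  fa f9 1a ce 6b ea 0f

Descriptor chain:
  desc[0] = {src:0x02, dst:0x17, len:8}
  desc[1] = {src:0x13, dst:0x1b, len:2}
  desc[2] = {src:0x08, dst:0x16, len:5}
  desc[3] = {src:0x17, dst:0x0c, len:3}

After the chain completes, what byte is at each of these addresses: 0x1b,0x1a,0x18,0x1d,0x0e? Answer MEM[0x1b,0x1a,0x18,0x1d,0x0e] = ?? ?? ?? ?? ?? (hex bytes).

MEM[0x1b,0x1a,0x18,0x1d,0x0e] = 60 94 f5 5c d5

#0 dst[0x17+8] := {0xf8,0x8d,0x49,0x7e,0xa3,0x9a,0x5c,0x0e}
#1 dst[0x1b+2] := {0x60,0x22}
#2 dst[0x16+5] := {0x5c,0x0e,0xf5,0xd5,0x94}
#3 dst[0x0c+3] := {0x0e,0xf5,0xd5}
query mem[0x1b]=0x60, mem[0x1a]=0x94, mem[0x18]=0xf5, mem[0x1d]=0x5c, mem[0x0e]=0xd5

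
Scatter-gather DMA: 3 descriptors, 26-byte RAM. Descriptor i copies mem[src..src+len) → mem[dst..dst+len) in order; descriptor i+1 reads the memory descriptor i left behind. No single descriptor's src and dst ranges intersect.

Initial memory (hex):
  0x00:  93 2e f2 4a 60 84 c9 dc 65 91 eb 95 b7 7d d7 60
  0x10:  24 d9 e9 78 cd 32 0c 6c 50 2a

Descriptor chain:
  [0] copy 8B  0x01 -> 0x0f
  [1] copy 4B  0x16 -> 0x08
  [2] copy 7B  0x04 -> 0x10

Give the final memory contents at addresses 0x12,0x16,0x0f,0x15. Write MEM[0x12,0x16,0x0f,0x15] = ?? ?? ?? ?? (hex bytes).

[0] 0x01->0x0f len=8 : 2e f2 4a 60 84 c9 dc 65
[1] 0x16->0x08 len=4 : 65 6c 50 2a
[2] 0x04->0x10 len=7 : 60 84 c9 dc 65 6c 50
query mem[0x12]=0xc9, mem[0x16]=0x50, mem[0x0f]=0x2e, mem[0x15]=0x6c

MEM[0x12,0x16,0x0f,0x15] = c9 50 2e 6c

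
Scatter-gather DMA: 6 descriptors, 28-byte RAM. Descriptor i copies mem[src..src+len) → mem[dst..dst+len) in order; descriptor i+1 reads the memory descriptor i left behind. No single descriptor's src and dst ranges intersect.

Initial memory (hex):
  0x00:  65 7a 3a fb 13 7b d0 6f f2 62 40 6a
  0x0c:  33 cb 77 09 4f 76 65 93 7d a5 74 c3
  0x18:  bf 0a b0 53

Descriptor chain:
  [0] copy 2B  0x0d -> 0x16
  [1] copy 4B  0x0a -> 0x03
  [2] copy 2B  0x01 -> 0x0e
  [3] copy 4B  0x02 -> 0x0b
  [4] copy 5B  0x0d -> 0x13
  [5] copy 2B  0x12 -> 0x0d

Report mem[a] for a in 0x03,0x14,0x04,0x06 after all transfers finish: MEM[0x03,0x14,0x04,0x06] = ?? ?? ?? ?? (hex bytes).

MEM[0x03,0x14,0x04,0x06] = 40 33 6a cb

#0 dst[0x16+2] := {0xcb,0x77}
#1 dst[0x03+4] := {0x40,0x6a,0x33,0xcb}
#2 dst[0x0e+2] := {0x7a,0x3a}
#3 dst[0x0b+4] := {0x3a,0x40,0x6a,0x33}
#4 dst[0x13+5] := {0x6a,0x33,0x3a,0x4f,0x76}
#5 dst[0x0d+2] := {0x65,0x6a}
query mem[0x03]=0x40, mem[0x14]=0x33, mem[0x04]=0x6a, mem[0x06]=0xcb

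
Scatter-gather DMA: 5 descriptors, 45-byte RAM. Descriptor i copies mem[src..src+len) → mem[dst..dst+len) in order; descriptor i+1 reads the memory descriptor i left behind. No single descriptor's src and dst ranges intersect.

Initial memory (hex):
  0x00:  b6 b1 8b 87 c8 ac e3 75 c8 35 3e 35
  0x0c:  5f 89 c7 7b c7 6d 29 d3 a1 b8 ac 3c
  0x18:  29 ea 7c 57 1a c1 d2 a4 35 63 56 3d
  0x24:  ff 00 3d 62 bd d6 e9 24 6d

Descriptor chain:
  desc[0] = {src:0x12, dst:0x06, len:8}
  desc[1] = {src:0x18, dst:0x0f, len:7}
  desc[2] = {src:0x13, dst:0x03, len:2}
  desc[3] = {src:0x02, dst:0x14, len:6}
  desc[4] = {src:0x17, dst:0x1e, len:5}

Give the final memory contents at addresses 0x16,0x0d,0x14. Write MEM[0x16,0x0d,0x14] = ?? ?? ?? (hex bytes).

MEM[0x16,0x0d,0x14] = c1 ea 8b

#0 dst[0x06+8] := {0x29,0xd3,0xa1,0xb8,0xac,0x3c,0x29,0xea}
#1 dst[0x0f+7] := {0x29,0xea,0x7c,0x57,0x1a,0xc1,0xd2}
#2 dst[0x03+2] := {0x1a,0xc1}
#3 dst[0x14+6] := {0x8b,0x1a,0xc1,0xac,0x29,0xd3}
#4 dst[0x1e+5] := {0xac,0x29,0xd3,0x7c,0x57}
query mem[0x16]=0xc1, mem[0x0d]=0xea, mem[0x14]=0x8b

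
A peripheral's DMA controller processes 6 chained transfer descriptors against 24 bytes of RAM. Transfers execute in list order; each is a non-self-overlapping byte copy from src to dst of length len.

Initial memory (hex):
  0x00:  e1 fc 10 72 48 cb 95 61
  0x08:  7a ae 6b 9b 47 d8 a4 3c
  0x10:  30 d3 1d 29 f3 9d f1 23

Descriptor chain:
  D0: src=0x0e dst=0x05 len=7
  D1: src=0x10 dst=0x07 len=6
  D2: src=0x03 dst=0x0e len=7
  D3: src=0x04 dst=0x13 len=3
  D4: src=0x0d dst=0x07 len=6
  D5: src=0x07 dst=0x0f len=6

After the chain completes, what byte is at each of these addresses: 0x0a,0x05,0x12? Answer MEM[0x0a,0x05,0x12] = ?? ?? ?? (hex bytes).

MEM[0x0a,0x05,0x12] = a4 a4 a4

[0] 0x0e->0x05 len=7 : a4 3c 30 d3 1d 29 f3
[1] 0x10->0x07 len=6 : 30 d3 1d 29 f3 9d
[2] 0x03->0x0e len=7 : 72 48 a4 3c 30 d3 1d
[3] 0x04->0x13 len=3 : 48 a4 3c
[4] 0x0d->0x07 len=6 : d8 72 48 a4 3c 30
[5] 0x07->0x0f len=6 : d8 72 48 a4 3c 30
query mem[0x0a]=0xa4, mem[0x05]=0xa4, mem[0x12]=0xa4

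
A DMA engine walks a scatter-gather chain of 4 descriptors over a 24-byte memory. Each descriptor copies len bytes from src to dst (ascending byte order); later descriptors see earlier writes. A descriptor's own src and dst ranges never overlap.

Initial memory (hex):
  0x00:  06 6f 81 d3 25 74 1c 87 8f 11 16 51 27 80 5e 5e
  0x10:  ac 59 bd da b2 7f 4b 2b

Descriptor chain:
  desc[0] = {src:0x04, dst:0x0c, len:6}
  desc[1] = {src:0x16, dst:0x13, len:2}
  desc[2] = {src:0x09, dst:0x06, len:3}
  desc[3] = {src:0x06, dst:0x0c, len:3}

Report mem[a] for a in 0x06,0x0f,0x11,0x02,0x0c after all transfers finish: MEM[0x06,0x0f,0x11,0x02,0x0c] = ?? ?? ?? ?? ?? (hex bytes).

#0 dst[0x0c+6] := {0x25,0x74,0x1c,0x87,0x8f,0x11}
#1 dst[0x13+2] := {0x4b,0x2b}
#2 dst[0x06+3] := {0x11,0x16,0x51}
#3 dst[0x0c+3] := {0x11,0x16,0x51}
query mem[0x06]=0x11, mem[0x0f]=0x87, mem[0x11]=0x11, mem[0x02]=0x81, mem[0x0c]=0x11

MEM[0x06,0x0f,0x11,0x02,0x0c] = 11 87 11 81 11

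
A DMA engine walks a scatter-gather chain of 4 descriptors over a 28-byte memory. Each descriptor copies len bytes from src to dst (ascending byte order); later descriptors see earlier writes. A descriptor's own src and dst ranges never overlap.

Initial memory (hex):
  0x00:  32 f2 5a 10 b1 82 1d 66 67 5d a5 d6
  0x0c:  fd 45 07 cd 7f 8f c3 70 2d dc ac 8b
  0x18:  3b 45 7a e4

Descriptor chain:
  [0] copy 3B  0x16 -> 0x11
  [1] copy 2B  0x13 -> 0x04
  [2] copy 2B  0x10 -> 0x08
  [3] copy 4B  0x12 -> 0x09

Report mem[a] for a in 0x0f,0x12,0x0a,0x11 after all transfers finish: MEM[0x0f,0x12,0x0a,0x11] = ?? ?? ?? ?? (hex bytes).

MEM[0x0f,0x12,0x0a,0x11] = cd 8b 3b ac

[0] 0x16->0x11 len=3 : ac 8b 3b
[1] 0x13->0x04 len=2 : 3b 2d
[2] 0x10->0x08 len=2 : 7f ac
[3] 0x12->0x09 len=4 : 8b 3b 2d dc
query mem[0x0f]=0xcd, mem[0x12]=0x8b, mem[0x0a]=0x3b, mem[0x11]=0xac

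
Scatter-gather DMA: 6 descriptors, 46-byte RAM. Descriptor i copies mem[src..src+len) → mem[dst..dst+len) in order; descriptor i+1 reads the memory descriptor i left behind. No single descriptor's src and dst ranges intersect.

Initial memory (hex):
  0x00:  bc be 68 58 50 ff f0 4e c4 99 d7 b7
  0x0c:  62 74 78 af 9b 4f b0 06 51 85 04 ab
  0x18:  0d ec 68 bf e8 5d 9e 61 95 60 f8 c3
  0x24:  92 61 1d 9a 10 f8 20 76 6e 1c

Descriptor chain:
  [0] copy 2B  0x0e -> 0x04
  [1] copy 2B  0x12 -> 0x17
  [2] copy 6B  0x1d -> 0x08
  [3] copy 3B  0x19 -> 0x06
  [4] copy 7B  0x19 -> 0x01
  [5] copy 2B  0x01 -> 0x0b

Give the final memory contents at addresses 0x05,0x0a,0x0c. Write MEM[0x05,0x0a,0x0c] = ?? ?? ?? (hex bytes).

MEM[0x05,0x0a,0x0c] = 5d 61 68

D0: mem[0x04..0x05] <- [78 af]
D1: mem[0x17..0x18] <- [b0 06]
D2: mem[0x08..0x0d] <- [5d 9e 61 95 60 f8]
D3: mem[0x06..0x08] <- [ec 68 bf]
D4: mem[0x01..0x07] <- [ec 68 bf e8 5d 9e 61]
D5: mem[0x0b..0x0c] <- [ec 68]
query mem[0x05]=0x5d, mem[0x0a]=0x61, mem[0x0c]=0x68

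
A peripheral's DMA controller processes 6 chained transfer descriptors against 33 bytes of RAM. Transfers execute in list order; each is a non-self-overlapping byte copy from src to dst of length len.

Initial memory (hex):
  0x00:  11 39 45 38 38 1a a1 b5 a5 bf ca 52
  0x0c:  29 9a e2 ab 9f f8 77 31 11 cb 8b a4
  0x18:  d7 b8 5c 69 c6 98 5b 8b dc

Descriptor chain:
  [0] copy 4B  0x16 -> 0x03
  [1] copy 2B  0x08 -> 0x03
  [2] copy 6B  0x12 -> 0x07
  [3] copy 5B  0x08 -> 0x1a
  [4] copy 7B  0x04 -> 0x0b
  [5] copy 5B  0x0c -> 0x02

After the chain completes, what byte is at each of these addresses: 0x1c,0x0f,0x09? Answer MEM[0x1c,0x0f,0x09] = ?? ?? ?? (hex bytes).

  after D0: wrote 4B at 0x03 = 8ba4d7b8
  after D1: wrote 2B at 0x03 = a5bf
  after D2: wrote 6B at 0x07 = 773111cb8ba4
  after D3: wrote 5B at 0x1a = 3111cb8ba4
  after D4: wrote 7B at 0x0b = bfd7b8773111cb
  after D5: wrote 5B at 0x02 = d7b8773111
query mem[0x1c]=0xcb, mem[0x0f]=0x31, mem[0x09]=0x11

MEM[0x1c,0x0f,0x09] = cb 31 11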